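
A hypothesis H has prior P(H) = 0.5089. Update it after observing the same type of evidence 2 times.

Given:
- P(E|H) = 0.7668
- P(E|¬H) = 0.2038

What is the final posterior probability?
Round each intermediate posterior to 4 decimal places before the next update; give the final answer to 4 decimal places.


Sequential Bayesian updating:

Initial prior: P(H) = 0.5089

Update 1:
  P(E) = 0.7668 × 0.5089 + 0.2038 × 0.4911 = 0.39022452 + 0.10008618 = 0.49031070
  P(H|E) = 0.39022452 / 0.49031070 = 0.7959

Update 2:
  P(E) = 0.7668 × 0.7959 + 0.2038 × 0.2041 = 0.61029612 + 0.04159558 = 0.65189170
  P(H|E) = 0.61029612 / 0.65189170 = 0.9362

Final posterior: 0.9362


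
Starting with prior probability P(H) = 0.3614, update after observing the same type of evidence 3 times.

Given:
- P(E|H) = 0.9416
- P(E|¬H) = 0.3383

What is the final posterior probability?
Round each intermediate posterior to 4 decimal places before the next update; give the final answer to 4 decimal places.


Sequential Bayesian updating:

Initial prior: P(H) = 0.3614

Update 1:
  P(E) = 0.9416 × 0.3614 + 0.3383 × 0.6386 = 0.34029424 + 0.21603838 = 0.55633262
  P(H|E) = 0.34029424 / 0.55633262 = 0.6117

Update 2:
  P(E) = 0.9416 × 0.6117 + 0.3383 × 0.3883 = 0.57597672 + 0.13136189 = 0.70733861
  P(H|E) = 0.57597672 / 0.70733861 = 0.8143

Update 3:
  P(E) = 0.9416 × 0.8143 + 0.3383 × 0.1857 = 0.76674488 + 0.06282231 = 0.82956719
  P(H|E) = 0.76674488 / 0.82956719 = 0.9243

Final posterior: 0.9243


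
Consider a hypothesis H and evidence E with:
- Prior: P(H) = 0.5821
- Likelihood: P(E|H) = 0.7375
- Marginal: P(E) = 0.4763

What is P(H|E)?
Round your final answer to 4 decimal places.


Using Bayes' theorem:

P(H|E) = P(E|H) × P(H) / P(E)
       = 0.7375 × 0.5821 / 0.4763
       = 0.42929875 / 0.4763
       = 0.9013

The evidence strengthens our belief in H.
Prior: 0.5821 → Posterior: 0.9013


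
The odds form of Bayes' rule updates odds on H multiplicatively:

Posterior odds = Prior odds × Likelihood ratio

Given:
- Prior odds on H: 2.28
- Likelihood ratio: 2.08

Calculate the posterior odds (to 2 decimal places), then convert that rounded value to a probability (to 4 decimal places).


Step 1: Calculate posterior odds
Posterior odds = Prior odds × LR
               = 2.28 × 2.08
               = 4.74

Step 2: Convert to probability
P(H|E) = Posterior odds / (1 + Posterior odds)
       = 4.74 / (1 + 4.74)
       = 4.74 / 5.74
       = 0.8258

The evidence increased P(H) from 0.6951 to 0.8258.


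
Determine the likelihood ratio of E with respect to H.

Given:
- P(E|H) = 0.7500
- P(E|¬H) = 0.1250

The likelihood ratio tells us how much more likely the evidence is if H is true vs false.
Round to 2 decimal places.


Likelihood Ratio (LR) = P(E|H) / P(E|¬H)

LR = 0.7500 / 0.1250
   = 6.00

The evidence is 6.00 times more likely if H is true than if H is false.
Because LR exceeds 1, E is evidence for H.


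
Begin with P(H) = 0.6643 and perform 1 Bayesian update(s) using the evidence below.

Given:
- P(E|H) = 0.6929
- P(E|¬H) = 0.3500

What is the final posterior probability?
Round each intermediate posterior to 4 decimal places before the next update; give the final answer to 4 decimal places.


Sequential Bayesian updating:

Initial prior: P(H) = 0.6643

Update 1:
  P(E) = 0.6929 × 0.6643 + 0.3500 × 0.3357 = 0.46029347 + 0.11749500 = 0.57778847
  P(H|E) = 0.46029347 / 0.57778847 = 0.7966

Final posterior: 0.7966


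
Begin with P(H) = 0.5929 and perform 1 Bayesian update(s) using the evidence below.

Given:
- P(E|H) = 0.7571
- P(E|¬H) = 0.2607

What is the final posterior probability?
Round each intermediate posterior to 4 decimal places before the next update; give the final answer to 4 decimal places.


Sequential Bayesian updating:

Initial prior: P(H) = 0.5929

Update 1:
  P(E) = 0.7571 × 0.5929 + 0.2607 × 0.4071 = 0.44888459 + 0.10613097 = 0.55501556
  P(H|E) = 0.44888459 / 0.55501556 = 0.8088

Final posterior: 0.8088


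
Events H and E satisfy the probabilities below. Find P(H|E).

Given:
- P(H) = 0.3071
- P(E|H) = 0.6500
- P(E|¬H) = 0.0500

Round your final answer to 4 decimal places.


Bayes' theorem: P(H|E) = P(E|H) × P(H) / P(E)

Step 1: Calculate P(E) using law of total probability
P(E) = P(E|H)P(H) + P(E|¬H)P(¬H)
     = 0.6500 × 0.3071 + 0.0500 × 0.6929
     = 0.19961500 + 0.03464500
     = 0.23426000

Step 2: Apply Bayes' theorem
P(H|E) = P(E|H) × P(H) / P(E)
       = 0.19961500 / 0.23426000
       = 0.8521


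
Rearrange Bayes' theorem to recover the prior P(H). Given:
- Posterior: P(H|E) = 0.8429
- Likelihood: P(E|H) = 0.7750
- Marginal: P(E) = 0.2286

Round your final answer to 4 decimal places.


From Bayes' theorem: P(H|E) = P(E|H) × P(H) / P(E)

Rearranging for P(H):
P(H) = P(H|E) × P(E) / P(E|H)
     = 0.8429 × 0.2286 / 0.7750
     = 0.19268694 / 0.7750
     = 0.2486


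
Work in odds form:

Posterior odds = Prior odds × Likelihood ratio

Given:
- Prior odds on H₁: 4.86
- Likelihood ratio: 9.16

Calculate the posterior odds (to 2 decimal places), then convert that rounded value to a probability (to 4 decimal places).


Step 1: Calculate posterior odds
Posterior odds = Prior odds × LR
               = 4.86 × 9.16
               = 44.52

Step 2: Convert to probability
P(H₁|E) = Posterior odds / (1 + Posterior odds)
       = 44.52 / (1 + 44.52)
       = 44.52 / 45.52
       = 0.9780

The evidence increased P(H₁) from 0.8294 to 0.9780.


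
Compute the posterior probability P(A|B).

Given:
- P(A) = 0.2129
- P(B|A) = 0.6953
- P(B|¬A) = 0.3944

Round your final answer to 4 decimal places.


Bayes' theorem: P(A|B) = P(B|A) × P(A) / P(B)

Step 1: Calculate P(B) using law of total probability
P(B) = P(B|A)P(A) + P(B|¬A)P(¬A)
     = 0.6953 × 0.2129 + 0.3944 × 0.7871
     = 0.14802937 + 0.31043224
     = 0.45846161

Step 2: Apply Bayes' theorem
P(A|B) = P(B|A) × P(A) / P(B)
       = 0.14802937 / 0.45846161
       = 0.3229


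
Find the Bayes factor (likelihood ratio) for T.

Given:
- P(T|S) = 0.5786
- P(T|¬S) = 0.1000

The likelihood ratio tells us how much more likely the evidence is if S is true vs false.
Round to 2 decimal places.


Likelihood Ratio (LR) = P(T|S) / P(T|¬S)

LR = 0.5786 / 0.1000
   = 5.79

The evidence is 5.79 times more likely if S is true than if S is false.
Since LR > 1, the evidence supports S over ¬S.


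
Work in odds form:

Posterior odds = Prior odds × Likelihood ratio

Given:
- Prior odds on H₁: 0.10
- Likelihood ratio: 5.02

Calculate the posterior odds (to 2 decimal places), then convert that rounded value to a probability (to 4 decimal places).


Step 1: Calculate posterior odds
Posterior odds = Prior odds × LR
               = 0.10 × 5.02
               = 0.50

Step 2: Convert to probability
P(H₁|E) = Posterior odds / (1 + Posterior odds)
       = 0.50 / (1 + 0.50)
       = 0.50 / 1.50
       = 0.3333

The evidence increased P(H₁) from 0.0909 to 0.3333.


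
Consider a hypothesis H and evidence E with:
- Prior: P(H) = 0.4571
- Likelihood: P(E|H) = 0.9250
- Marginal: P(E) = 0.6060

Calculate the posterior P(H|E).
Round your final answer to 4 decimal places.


Using Bayes' theorem:

P(H|E) = P(E|H) × P(H) / P(E)
       = 0.9250 × 0.4571 / 0.6060
       = 0.42281750 / 0.6060
       = 0.6977

The evidence strengthens our belief in H.
Prior: 0.4571 → Posterior: 0.6977


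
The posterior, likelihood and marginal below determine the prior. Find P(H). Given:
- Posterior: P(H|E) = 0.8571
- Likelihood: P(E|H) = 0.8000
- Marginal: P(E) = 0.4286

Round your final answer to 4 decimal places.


From Bayes' theorem: P(H|E) = P(E|H) × P(H) / P(E)

Rearranging for P(H):
P(H) = P(H|E) × P(E) / P(E|H)
     = 0.8571 × 0.4286 / 0.8000
     = 0.36735306 / 0.8000
     = 0.4592


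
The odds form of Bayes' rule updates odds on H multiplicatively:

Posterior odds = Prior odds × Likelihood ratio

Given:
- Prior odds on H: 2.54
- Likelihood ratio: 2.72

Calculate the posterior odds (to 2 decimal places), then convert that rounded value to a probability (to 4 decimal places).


Step 1: Calculate posterior odds
Posterior odds = Prior odds × LR
               = 2.54 × 2.72
               = 6.91

Step 2: Convert to probability
P(H|E) = Posterior odds / (1 + Posterior odds)
       = 6.91 / (1 + 6.91)
       = 6.91 / 7.91
       = 0.8736

The evidence increased P(H) from 0.7175 to 0.8736.


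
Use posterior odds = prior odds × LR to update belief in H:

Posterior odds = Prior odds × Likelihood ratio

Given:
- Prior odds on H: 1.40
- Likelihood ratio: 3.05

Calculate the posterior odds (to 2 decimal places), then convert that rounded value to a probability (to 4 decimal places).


Step 1: Calculate posterior odds
Posterior odds = Prior odds × LR
               = 1.40 × 3.05
               = 4.27

Step 2: Convert to probability
P(H|E) = Posterior odds / (1 + Posterior odds)
       = 4.27 / (1 + 4.27)
       = 4.27 / 5.27
       = 0.8102

The evidence increased P(H) from 0.5833 to 0.8102.


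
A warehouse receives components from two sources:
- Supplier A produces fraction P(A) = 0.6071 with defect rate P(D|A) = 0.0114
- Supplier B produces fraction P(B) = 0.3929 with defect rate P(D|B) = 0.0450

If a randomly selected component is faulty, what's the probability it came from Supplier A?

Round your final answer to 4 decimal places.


Let A = from Supplier A, D = faulty

Given:
- P(A) = 0.6071, P(B) = 0.3929
- P(D|A) = 0.0114, P(D|B) = 0.0450

Step 1: Find P(D)
P(D) = P(D|A)P(A) + P(D|B)P(B)
     = 0.0114 × 0.6071 + 0.0450 × 0.3929
     = 0.00692094 + 0.01768050
     = 0.02460144

Step 2: Apply Bayes' theorem
P(A|D) = P(D|A)P(A) / P(D)
       = 0.00692094 / 0.02460144
       = 0.2813


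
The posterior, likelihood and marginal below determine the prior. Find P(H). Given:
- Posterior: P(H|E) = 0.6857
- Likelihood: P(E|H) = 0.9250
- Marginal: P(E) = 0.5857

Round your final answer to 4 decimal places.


From Bayes' theorem: P(H|E) = P(E|H) × P(H) / P(E)

Rearranging for P(H):
P(H) = P(H|E) × P(E) / P(E|H)
     = 0.6857 × 0.5857 / 0.9250
     = 0.40161449 / 0.9250
     = 0.4342


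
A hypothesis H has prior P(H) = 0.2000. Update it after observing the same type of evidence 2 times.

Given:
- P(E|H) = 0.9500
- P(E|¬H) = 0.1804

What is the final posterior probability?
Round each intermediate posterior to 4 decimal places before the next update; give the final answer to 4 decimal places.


Sequential Bayesian updating:

Initial prior: P(H) = 0.2000

Update 1:
  P(E) = 0.9500 × 0.2000 + 0.1804 × 0.8000 = 0.19000000 + 0.14432000 = 0.33432000
  P(H|E) = 0.19000000 / 0.33432000 = 0.5683

Update 2:
  P(E) = 0.9500 × 0.5683 + 0.1804 × 0.4317 = 0.53988500 + 0.07787868 = 0.61776368
  P(H|E) = 0.53988500 / 0.61776368 = 0.8739

Final posterior: 0.8739


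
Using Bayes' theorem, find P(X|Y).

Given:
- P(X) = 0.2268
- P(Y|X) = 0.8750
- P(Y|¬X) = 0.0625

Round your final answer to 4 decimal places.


Bayes' theorem: P(X|Y) = P(Y|X) × P(X) / P(Y)

Step 1: Calculate P(Y) using law of total probability
P(Y) = P(Y|X)P(X) + P(Y|¬X)P(¬X)
     = 0.8750 × 0.2268 + 0.0625 × 0.7732
     = 0.19845000 + 0.04832500
     = 0.24677500

Step 2: Apply Bayes' theorem
P(X|Y) = P(Y|X) × P(X) / P(Y)
       = 0.19845000 / 0.24677500
       = 0.8042


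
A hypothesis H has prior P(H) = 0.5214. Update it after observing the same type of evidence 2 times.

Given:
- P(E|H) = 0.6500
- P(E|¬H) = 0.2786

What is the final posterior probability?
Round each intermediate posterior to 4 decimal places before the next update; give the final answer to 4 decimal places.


Sequential Bayesian updating:

Initial prior: P(H) = 0.5214

Update 1:
  P(E) = 0.6500 × 0.5214 + 0.2786 × 0.4786 = 0.33891000 + 0.13333796 = 0.47224796
  P(H|E) = 0.33891000 / 0.47224796 = 0.7177

Update 2:
  P(E) = 0.6500 × 0.7177 + 0.2786 × 0.2823 = 0.46650500 + 0.07864878 = 0.54515378
  P(H|E) = 0.46650500 / 0.54515378 = 0.8557

Final posterior: 0.8557


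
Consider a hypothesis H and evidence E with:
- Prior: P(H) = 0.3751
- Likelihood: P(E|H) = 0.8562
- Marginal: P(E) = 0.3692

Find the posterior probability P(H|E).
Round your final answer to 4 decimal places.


Using Bayes' theorem:

P(H|E) = P(E|H) × P(H) / P(E)
       = 0.8562 × 0.3751 / 0.3692
       = 0.32116062 / 0.3692
       = 0.8699

The evidence strengthens our belief in H.
Prior: 0.3751 → Posterior: 0.8699


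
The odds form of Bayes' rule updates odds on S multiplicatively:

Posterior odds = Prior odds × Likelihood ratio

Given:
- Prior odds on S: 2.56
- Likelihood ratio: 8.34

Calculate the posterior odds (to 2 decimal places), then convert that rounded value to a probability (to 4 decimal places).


Step 1: Calculate posterior odds
Posterior odds = Prior odds × LR
               = 2.56 × 8.34
               = 21.35

Step 2: Convert to probability
P(S|E) = Posterior odds / (1 + Posterior odds)
       = 21.35 / (1 + 21.35)
       = 21.35 / 22.35
       = 0.9553

The evidence increased P(S) from 0.7191 to 0.9553.


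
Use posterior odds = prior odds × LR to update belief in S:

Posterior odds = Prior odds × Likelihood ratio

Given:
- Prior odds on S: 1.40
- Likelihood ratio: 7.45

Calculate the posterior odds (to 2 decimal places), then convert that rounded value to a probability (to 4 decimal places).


Step 1: Calculate posterior odds
Posterior odds = Prior odds × LR
               = 1.40 × 7.45
               = 10.43

Step 2: Convert to probability
P(S|E) = Posterior odds / (1 + Posterior odds)
       = 10.43 / (1 + 10.43)
       = 10.43 / 11.43
       = 0.9125

The evidence increased P(S) from 0.5833 to 0.9125.


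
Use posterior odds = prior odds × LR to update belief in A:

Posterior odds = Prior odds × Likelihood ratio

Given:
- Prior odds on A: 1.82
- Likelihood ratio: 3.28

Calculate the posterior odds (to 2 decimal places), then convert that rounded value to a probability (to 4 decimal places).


Step 1: Calculate posterior odds
Posterior odds = Prior odds × LR
               = 1.82 × 3.28
               = 5.97

Step 2: Convert to probability
P(A|E) = Posterior odds / (1 + Posterior odds)
       = 5.97 / (1 + 5.97)
       = 5.97 / 6.97
       = 0.8565

The evidence increased P(A) from 0.6454 to 0.8565.


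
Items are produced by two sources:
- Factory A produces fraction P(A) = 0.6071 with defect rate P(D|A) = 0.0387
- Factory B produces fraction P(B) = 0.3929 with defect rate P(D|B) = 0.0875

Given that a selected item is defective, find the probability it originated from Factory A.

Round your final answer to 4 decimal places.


Let A = from Factory A, D = defective

Given:
- P(A) = 0.6071, P(B) = 0.3929
- P(D|A) = 0.0387, P(D|B) = 0.0875

Step 1: Find P(D)
P(D) = P(D|A)P(A) + P(D|B)P(B)
     = 0.0387 × 0.6071 + 0.0875 × 0.3929
     = 0.02349477 + 0.03437875
     = 0.05787352

Step 2: Apply Bayes' theorem
P(A|D) = P(D|A)P(A) / P(D)
       = 0.02349477 / 0.05787352
       = 0.4060


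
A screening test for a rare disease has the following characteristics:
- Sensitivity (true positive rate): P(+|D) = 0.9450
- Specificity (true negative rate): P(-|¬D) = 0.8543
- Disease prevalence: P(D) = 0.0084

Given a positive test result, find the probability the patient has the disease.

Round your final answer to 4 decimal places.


Let D = has disease, + = positive test

Given:
- P(D) = 0.0084 (prevalence)
- P(+|D) = 0.9450 (sensitivity)
- P(-|¬D) = 0.8543 (specificity)
- P(+|¬D) = 0.1457 (false positive rate = 1 - specificity)

Step 1: Find P(+)
P(+) = P(+|D)P(D) + P(+|¬D)P(¬D)
     = 0.9450 × 0.0084 + 0.1457 × 0.9916
     = 0.00793800 + 0.14447612
     = 0.15241412

Step 2: Apply Bayes' theorem for P(D|+)
P(D|+) = P(+|D)P(D) / P(+)
       = 0.00793800 / 0.15241412
       = 0.0521


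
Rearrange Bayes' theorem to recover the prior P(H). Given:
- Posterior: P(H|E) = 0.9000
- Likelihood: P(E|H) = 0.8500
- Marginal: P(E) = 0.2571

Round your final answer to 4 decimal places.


From Bayes' theorem: P(H|E) = P(E|H) × P(H) / P(E)

Rearranging for P(H):
P(H) = P(H|E) × P(E) / P(E|H)
     = 0.9000 × 0.2571 / 0.8500
     = 0.23139000 / 0.8500
     = 0.2722


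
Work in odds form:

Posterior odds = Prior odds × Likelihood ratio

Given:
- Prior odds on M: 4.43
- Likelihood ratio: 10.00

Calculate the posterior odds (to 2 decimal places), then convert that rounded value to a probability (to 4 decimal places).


Step 1: Calculate posterior odds
Posterior odds = Prior odds × LR
               = 4.43 × 10.00
               = 44.30

Step 2: Convert to probability
P(M|E) = Posterior odds / (1 + Posterior odds)
       = 44.30 / (1 + 44.30)
       = 44.30 / 45.30
       = 0.9779

The evidence increased P(M) from 0.8158 to 0.9779.


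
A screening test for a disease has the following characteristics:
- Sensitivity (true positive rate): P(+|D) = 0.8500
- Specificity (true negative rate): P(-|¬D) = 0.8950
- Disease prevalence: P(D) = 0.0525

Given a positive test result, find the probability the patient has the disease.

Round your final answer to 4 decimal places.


Let D = has disease, + = positive test

Given:
- P(D) = 0.0525 (prevalence)
- P(+|D) = 0.8500 (sensitivity)
- P(-|¬D) = 0.8950 (specificity)
- P(+|¬D) = 0.1050 (false positive rate = 1 - specificity)

Step 1: Find P(+)
P(+) = P(+|D)P(D) + P(+|¬D)P(¬D)
     = 0.8500 × 0.0525 + 0.1050 × 0.9475
     = 0.04462500 + 0.09948750
     = 0.14411250

Step 2: Apply Bayes' theorem for P(D|+)
P(D|+) = P(+|D)P(D) / P(+)
       = 0.04462500 / 0.14411250
       = 0.3097


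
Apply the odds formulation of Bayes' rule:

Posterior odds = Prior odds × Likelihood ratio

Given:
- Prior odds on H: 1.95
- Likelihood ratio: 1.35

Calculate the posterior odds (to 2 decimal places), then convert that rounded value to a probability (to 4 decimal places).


Step 1: Calculate posterior odds
Posterior odds = Prior odds × LR
               = 1.95 × 1.35
               = 2.63

Step 2: Convert to probability
P(H|E) = Posterior odds / (1 + Posterior odds)
       = 2.63 / (1 + 2.63)
       = 2.63 / 3.63
       = 0.7245

The evidence increased P(H) from 0.6610 to 0.7245.


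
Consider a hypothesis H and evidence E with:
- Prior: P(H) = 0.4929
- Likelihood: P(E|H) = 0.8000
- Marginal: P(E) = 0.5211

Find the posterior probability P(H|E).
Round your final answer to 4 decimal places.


Using Bayes' theorem:

P(H|E) = P(E|H) × P(H) / P(E)
       = 0.8000 × 0.4929 / 0.5211
       = 0.39432000 / 0.5211
       = 0.7567

The evidence strengthens our belief in H.
Prior: 0.4929 → Posterior: 0.7567


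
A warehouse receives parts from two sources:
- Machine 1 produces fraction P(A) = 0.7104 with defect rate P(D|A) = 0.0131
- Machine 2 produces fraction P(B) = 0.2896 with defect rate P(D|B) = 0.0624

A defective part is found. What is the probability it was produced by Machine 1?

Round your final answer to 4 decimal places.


Let A = from Machine 1, D = defective

Given:
- P(A) = 0.7104, P(B) = 0.2896
- P(D|A) = 0.0131, P(D|B) = 0.0624

Step 1: Find P(D)
P(D) = P(D|A)P(A) + P(D|B)P(B)
     = 0.0131 × 0.7104 + 0.0624 × 0.2896
     = 0.00930624 + 0.01807104
     = 0.02737728

Step 2: Apply Bayes' theorem
P(A|D) = P(D|A)P(A) / P(D)
       = 0.00930624 / 0.02737728
       = 0.3399


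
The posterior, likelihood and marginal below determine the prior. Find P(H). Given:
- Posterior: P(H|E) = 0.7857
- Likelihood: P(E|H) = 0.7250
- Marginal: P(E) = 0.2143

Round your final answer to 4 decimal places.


From Bayes' theorem: P(H|E) = P(E|H) × P(H) / P(E)

Rearranging for P(H):
P(H) = P(H|E) × P(E) / P(E|H)
     = 0.7857 × 0.2143 / 0.7250
     = 0.16837551 / 0.7250
     = 0.2322


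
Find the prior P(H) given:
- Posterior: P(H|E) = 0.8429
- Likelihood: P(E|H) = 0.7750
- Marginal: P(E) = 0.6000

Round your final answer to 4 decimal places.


From Bayes' theorem: P(H|E) = P(E|H) × P(H) / P(E)

Rearranging for P(H):
P(H) = P(H|E) × P(E) / P(E|H)
     = 0.8429 × 0.6000 / 0.7750
     = 0.50574000 / 0.7750
     = 0.6526


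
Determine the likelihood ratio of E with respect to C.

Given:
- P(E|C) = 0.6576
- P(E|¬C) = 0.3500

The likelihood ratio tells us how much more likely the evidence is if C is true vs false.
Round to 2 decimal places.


Likelihood Ratio (LR) = P(E|C) / P(E|¬C)

LR = 0.6576 / 0.3500
   = 1.88

The evidence is 1.88 times more likely if C is true than if C is false.
LR > 1, so observing E raises the odds in favor of C.


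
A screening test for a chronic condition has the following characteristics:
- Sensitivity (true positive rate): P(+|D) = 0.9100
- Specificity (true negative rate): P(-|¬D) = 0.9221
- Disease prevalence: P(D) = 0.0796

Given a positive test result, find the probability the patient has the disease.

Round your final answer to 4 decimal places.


Let D = has disease, + = positive test

Given:
- P(D) = 0.0796 (prevalence)
- P(+|D) = 0.9100 (sensitivity)
- P(-|¬D) = 0.9221 (specificity)
- P(+|¬D) = 0.0779 (false positive rate = 1 - specificity)

Step 1: Find P(+)
P(+) = P(+|D)P(D) + P(+|¬D)P(¬D)
     = 0.9100 × 0.0796 + 0.0779 × 0.9204
     = 0.07243600 + 0.07169916
     = 0.14413516

Step 2: Apply Bayes' theorem for P(D|+)
P(D|+) = P(+|D)P(D) / P(+)
       = 0.07243600 / 0.14413516
       = 0.5026


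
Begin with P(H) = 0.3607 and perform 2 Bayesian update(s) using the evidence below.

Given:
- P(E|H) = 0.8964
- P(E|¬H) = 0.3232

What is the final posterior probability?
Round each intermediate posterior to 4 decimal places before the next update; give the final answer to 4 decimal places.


Sequential Bayesian updating:

Initial prior: P(H) = 0.3607

Update 1:
  P(E) = 0.8964 × 0.3607 + 0.3232 × 0.6393 = 0.32333148 + 0.20662176 = 0.52995324
  P(H|E) = 0.32333148 / 0.52995324 = 0.6101

Update 2:
  P(E) = 0.8964 × 0.6101 + 0.3232 × 0.3899 = 0.54689364 + 0.12601568 = 0.67290932
  P(H|E) = 0.54689364 / 0.67290932 = 0.8127

Final posterior: 0.8127


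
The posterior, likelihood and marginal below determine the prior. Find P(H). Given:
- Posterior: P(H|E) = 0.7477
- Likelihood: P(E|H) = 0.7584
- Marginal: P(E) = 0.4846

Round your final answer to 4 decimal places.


From Bayes' theorem: P(H|E) = P(E|H) × P(H) / P(E)

Rearranging for P(H):
P(H) = P(H|E) × P(E) / P(E|H)
     = 0.7477 × 0.4846 / 0.7584
     = 0.36233542 / 0.7584
     = 0.4778


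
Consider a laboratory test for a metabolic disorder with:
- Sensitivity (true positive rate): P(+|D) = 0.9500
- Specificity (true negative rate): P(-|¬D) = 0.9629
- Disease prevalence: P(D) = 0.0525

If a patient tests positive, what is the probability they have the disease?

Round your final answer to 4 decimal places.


Let D = has disease, + = positive test

Given:
- P(D) = 0.0525 (prevalence)
- P(+|D) = 0.9500 (sensitivity)
- P(-|¬D) = 0.9629 (specificity)
- P(+|¬D) = 0.0371 (false positive rate = 1 - specificity)

Step 1: Find P(+)
P(+) = P(+|D)P(D) + P(+|¬D)P(¬D)
     = 0.9500 × 0.0525 + 0.0371 × 0.9475
     = 0.04987500 + 0.03515225
     = 0.08502725

Step 2: Apply Bayes' theorem for P(D|+)
P(D|+) = P(+|D)P(D) / P(+)
       = 0.04987500 / 0.08502725
       = 0.5866


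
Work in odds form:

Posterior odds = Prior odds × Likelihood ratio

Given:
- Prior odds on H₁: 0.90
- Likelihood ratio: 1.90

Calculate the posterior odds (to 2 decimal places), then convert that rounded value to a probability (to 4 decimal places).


Step 1: Calculate posterior odds
Posterior odds = Prior odds × LR
               = 0.90 × 1.90
               = 1.71

Step 2: Convert to probability
P(H₁|E) = Posterior odds / (1 + Posterior odds)
       = 1.71 / (1 + 1.71)
       = 1.71 / 2.71
       = 0.6310

The evidence increased P(H₁) from 0.4737 to 0.6310.


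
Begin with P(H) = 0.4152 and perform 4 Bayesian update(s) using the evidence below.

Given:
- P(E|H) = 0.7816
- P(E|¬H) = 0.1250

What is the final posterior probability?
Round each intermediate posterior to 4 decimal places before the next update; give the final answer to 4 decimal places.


Sequential Bayesian updating:

Initial prior: P(H) = 0.4152

Update 1:
  P(E) = 0.7816 × 0.4152 + 0.1250 × 0.5848 = 0.32452032 + 0.07310000 = 0.39762032
  P(H|E) = 0.32452032 / 0.39762032 = 0.8162

Update 2:
  P(E) = 0.7816 × 0.8162 + 0.1250 × 0.1838 = 0.63794192 + 0.02297500 = 0.66091692
  P(H|E) = 0.63794192 / 0.66091692 = 0.9652

Update 3:
  P(E) = 0.7816 × 0.9652 + 0.1250 × 0.0348 = 0.75440032 + 0.00435000 = 0.75875032
  P(H|E) = 0.75440032 / 0.75875032 = 0.9943

Update 4:
  P(E) = 0.7816 × 0.9943 + 0.1250 × 0.0057 = 0.77714488 + 0.00071250 = 0.77785738
  P(H|E) = 0.77714488 / 0.77785738 = 0.9991

Final posterior: 0.9991


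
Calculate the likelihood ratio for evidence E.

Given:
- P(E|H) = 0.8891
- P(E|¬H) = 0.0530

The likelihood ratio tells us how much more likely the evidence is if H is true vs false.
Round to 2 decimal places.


Likelihood Ratio (LR) = P(E|H) / P(E|¬H)

LR = 0.8891 / 0.0530
   = 16.78

The evidence is 16.78 times more likely if H is true than if H is false.
Because LR exceeds 1, E is evidence for H.


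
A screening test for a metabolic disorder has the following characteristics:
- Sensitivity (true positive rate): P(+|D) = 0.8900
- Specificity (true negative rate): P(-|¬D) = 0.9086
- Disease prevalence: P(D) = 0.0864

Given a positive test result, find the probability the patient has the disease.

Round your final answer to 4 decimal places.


Let D = has disease, + = positive test

Given:
- P(D) = 0.0864 (prevalence)
- P(+|D) = 0.8900 (sensitivity)
- P(-|¬D) = 0.9086 (specificity)
- P(+|¬D) = 0.0914 (false positive rate = 1 - specificity)

Step 1: Find P(+)
P(+) = P(+|D)P(D) + P(+|¬D)P(¬D)
     = 0.8900 × 0.0864 + 0.0914 × 0.9136
     = 0.07689600 + 0.08350304
     = 0.16039904

Step 2: Apply Bayes' theorem for P(D|+)
P(D|+) = P(+|D)P(D) / P(+)
       = 0.07689600 / 0.16039904
       = 0.4794


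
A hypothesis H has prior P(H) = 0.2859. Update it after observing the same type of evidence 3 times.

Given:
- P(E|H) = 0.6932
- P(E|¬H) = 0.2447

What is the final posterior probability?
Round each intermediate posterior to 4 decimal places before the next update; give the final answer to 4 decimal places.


Sequential Bayesian updating:

Initial prior: P(H) = 0.2859

Update 1:
  P(E) = 0.6932 × 0.2859 + 0.2447 × 0.7141 = 0.19818588 + 0.17474027 = 0.37292615
  P(H|E) = 0.19818588 / 0.37292615 = 0.5314

Update 2:
  P(E) = 0.6932 × 0.5314 + 0.2447 × 0.4686 = 0.36836648 + 0.11466642 = 0.48303290
  P(H|E) = 0.36836648 / 0.48303290 = 0.7626

Update 3:
  P(E) = 0.6932 × 0.7626 + 0.2447 × 0.2374 = 0.52863432 + 0.05809178 = 0.58672610
  P(H|E) = 0.52863432 / 0.58672610 = 0.9010

Final posterior: 0.9010


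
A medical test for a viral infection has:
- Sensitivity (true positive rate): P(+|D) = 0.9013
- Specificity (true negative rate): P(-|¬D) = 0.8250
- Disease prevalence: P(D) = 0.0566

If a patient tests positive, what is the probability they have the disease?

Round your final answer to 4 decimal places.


Let D = has disease, + = positive test

Given:
- P(D) = 0.0566 (prevalence)
- P(+|D) = 0.9013 (sensitivity)
- P(-|¬D) = 0.8250 (specificity)
- P(+|¬D) = 0.1750 (false positive rate = 1 - specificity)

Step 1: Find P(+)
P(+) = P(+|D)P(D) + P(+|¬D)P(¬D)
     = 0.9013 × 0.0566 + 0.1750 × 0.9434
     = 0.05101358 + 0.16509500
     = 0.21610858

Step 2: Apply Bayes' theorem for P(D|+)
P(D|+) = P(+|D)P(D) / P(+)
       = 0.05101358 / 0.21610858
       = 0.2361


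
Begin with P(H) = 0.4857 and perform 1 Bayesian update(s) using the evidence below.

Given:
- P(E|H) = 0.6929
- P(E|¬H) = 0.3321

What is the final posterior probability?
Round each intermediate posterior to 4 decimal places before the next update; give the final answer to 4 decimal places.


Sequential Bayesian updating:

Initial prior: P(H) = 0.4857

Update 1:
  P(E) = 0.6929 × 0.4857 + 0.3321 × 0.5143 = 0.33654153 + 0.17079903 = 0.50734056
  P(H|E) = 0.33654153 / 0.50734056 = 0.6633

Final posterior: 0.6633


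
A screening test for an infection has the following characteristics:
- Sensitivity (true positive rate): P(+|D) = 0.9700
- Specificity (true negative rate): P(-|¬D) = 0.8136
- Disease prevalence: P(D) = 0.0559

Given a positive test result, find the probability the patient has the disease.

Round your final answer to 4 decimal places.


Let D = has disease, + = positive test

Given:
- P(D) = 0.0559 (prevalence)
- P(+|D) = 0.9700 (sensitivity)
- P(-|¬D) = 0.8136 (specificity)
- P(+|¬D) = 0.1864 (false positive rate = 1 - specificity)

Step 1: Find P(+)
P(+) = P(+|D)P(D) + P(+|¬D)P(¬D)
     = 0.9700 × 0.0559 + 0.1864 × 0.9441
     = 0.05422300 + 0.17598024
     = 0.23020324

Step 2: Apply Bayes' theorem for P(D|+)
P(D|+) = P(+|D)P(D) / P(+)
       = 0.05422300 / 0.23020324
       = 0.2355


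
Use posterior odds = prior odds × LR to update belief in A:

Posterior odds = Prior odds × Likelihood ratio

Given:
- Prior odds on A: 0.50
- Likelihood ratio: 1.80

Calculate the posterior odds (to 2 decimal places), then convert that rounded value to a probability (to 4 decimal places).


Step 1: Calculate posterior odds
Posterior odds = Prior odds × LR
               = 0.50 × 1.80
               = 0.90

Step 2: Convert to probability
P(A|E) = Posterior odds / (1 + Posterior odds)
       = 0.90 / (1 + 0.90)
       = 0.90 / 1.90
       = 0.4737

The evidence increased P(A) from 0.3333 to 0.4737.


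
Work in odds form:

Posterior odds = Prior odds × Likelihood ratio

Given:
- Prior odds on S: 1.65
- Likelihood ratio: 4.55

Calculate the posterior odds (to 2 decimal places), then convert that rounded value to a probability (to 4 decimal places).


Step 1: Calculate posterior odds
Posterior odds = Prior odds × LR
               = 1.65 × 4.55
               = 7.51

Step 2: Convert to probability
P(S|E) = Posterior odds / (1 + Posterior odds)
       = 7.51 / (1 + 7.51)
       = 7.51 / 8.51
       = 0.8825

The evidence increased P(S) from 0.6226 to 0.8825.


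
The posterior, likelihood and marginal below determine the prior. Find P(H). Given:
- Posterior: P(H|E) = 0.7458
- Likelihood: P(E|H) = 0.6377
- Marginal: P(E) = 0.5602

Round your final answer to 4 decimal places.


From Bayes' theorem: P(H|E) = P(E|H) × P(H) / P(E)

Rearranging for P(H):
P(H) = P(H|E) × P(E) / P(E|H)
     = 0.7458 × 0.5602 / 0.6377
     = 0.41779716 / 0.6377
     = 0.6552


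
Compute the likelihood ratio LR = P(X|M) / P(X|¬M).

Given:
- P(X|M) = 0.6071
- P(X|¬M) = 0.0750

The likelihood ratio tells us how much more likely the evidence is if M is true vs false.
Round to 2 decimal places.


Likelihood Ratio (LR) = P(X|M) / P(X|¬M)

LR = 0.6071 / 0.0750
   = 8.09

The evidence is 8.09 times more likely if M is true than if M is false.
Since LR > 1, the evidence supports M over ¬M.


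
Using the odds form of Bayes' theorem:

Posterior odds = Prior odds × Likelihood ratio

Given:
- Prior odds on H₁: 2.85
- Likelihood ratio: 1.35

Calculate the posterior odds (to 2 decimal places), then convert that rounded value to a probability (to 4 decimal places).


Step 1: Calculate posterior odds
Posterior odds = Prior odds × LR
               = 2.85 × 1.35
               = 3.85

Step 2: Convert to probability
P(H₁|E) = Posterior odds / (1 + Posterior odds)
       = 3.85 / (1 + 3.85)
       = 3.85 / 4.85
       = 0.7938

The evidence increased P(H₁) from 0.7403 to 0.7938.


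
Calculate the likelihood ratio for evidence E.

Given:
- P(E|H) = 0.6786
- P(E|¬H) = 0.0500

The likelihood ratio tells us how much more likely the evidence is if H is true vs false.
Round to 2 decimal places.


Likelihood Ratio (LR) = P(E|H) / P(E|¬H)

LR = 0.6786 / 0.0500
   = 13.57

The evidence is 13.57 times more likely if H is true than if H is false.
LR > 1, so observing E raises the odds in favor of H.


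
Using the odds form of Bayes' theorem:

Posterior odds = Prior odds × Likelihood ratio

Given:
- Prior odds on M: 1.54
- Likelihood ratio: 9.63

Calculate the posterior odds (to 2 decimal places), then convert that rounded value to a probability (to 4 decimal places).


Step 1: Calculate posterior odds
Posterior odds = Prior odds × LR
               = 1.54 × 9.63
               = 14.83

Step 2: Convert to probability
P(M|E) = Posterior odds / (1 + Posterior odds)
       = 14.83 / (1 + 14.83)
       = 14.83 / 15.83
       = 0.9368

The evidence increased P(M) from 0.6063 to 0.9368.


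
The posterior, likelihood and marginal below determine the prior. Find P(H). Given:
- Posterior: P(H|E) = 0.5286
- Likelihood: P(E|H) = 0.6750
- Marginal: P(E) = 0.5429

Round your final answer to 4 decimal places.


From Bayes' theorem: P(H|E) = P(E|H) × P(H) / P(E)

Rearranging for P(H):
P(H) = P(H|E) × P(E) / P(E|H)
     = 0.5286 × 0.5429 / 0.6750
     = 0.28697694 / 0.6750
     = 0.4252


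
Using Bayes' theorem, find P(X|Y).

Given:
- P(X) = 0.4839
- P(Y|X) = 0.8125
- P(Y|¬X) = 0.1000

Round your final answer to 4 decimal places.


Bayes' theorem: P(X|Y) = P(Y|X) × P(X) / P(Y)

Step 1: Calculate P(Y) using law of total probability
P(Y) = P(Y|X)P(X) + P(Y|¬X)P(¬X)
     = 0.8125 × 0.4839 + 0.1000 × 0.5161
     = 0.39316875 + 0.05161000
     = 0.44477875

Step 2: Apply Bayes' theorem
P(X|Y) = P(Y|X) × P(X) / P(Y)
       = 0.39316875 / 0.44477875
       = 0.8840


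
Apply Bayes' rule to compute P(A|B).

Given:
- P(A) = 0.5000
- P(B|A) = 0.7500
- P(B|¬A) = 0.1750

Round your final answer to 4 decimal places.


Bayes' theorem: P(A|B) = P(B|A) × P(A) / P(B)

Step 1: Calculate P(B) using law of total probability
P(B) = P(B|A)P(A) + P(B|¬A)P(¬A)
     = 0.7500 × 0.5000 + 0.1750 × 0.5000
     = 0.37500000 + 0.08750000
     = 0.46250000

Step 2: Apply Bayes' theorem
P(A|B) = P(B|A) × P(A) / P(B)
       = 0.37500000 / 0.46250000
       = 0.8108


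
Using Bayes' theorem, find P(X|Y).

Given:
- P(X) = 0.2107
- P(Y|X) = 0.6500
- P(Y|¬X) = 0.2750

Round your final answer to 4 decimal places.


Bayes' theorem: P(X|Y) = P(Y|X) × P(X) / P(Y)

Step 1: Calculate P(Y) using law of total probability
P(Y) = P(Y|X)P(X) + P(Y|¬X)P(¬X)
     = 0.6500 × 0.2107 + 0.2750 × 0.7893
     = 0.13695500 + 0.21705750
     = 0.35401250

Step 2: Apply Bayes' theorem
P(X|Y) = P(Y|X) × P(X) / P(Y)
       = 0.13695500 / 0.35401250
       = 0.3869


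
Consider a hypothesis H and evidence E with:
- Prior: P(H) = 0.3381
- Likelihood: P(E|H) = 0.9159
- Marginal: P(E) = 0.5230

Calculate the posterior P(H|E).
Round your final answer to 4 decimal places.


Using Bayes' theorem:

P(H|E) = P(E|H) × P(H) / P(E)
       = 0.9159 × 0.3381 / 0.5230
       = 0.30966579 / 0.5230
       = 0.5921

The evidence strengthens our belief in H.
Prior: 0.3381 → Posterior: 0.5921


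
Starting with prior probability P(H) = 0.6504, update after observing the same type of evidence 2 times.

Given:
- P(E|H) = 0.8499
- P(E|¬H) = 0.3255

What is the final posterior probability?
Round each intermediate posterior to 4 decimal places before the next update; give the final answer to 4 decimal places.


Sequential Bayesian updating:

Initial prior: P(H) = 0.6504

Update 1:
  P(E) = 0.8499 × 0.6504 + 0.3255 × 0.3496 = 0.55277496 + 0.11379480 = 0.66656976
  P(H|E) = 0.55277496 / 0.66656976 = 0.8293

Update 2:
  P(E) = 0.8499 × 0.8293 + 0.3255 × 0.1707 = 0.70482207 + 0.05556285 = 0.76038492
  P(H|E) = 0.70482207 / 0.76038492 = 0.9269

Final posterior: 0.9269


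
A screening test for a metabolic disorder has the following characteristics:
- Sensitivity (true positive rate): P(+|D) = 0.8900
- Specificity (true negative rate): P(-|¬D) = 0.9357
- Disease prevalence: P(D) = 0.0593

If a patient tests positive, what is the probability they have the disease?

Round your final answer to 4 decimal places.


Let D = has disease, + = positive test

Given:
- P(D) = 0.0593 (prevalence)
- P(+|D) = 0.8900 (sensitivity)
- P(-|¬D) = 0.9357 (specificity)
- P(+|¬D) = 0.0643 (false positive rate = 1 - specificity)

Step 1: Find P(+)
P(+) = P(+|D)P(D) + P(+|¬D)P(¬D)
     = 0.8900 × 0.0593 + 0.0643 × 0.9407
     = 0.05277700 + 0.06048701
     = 0.11326401

Step 2: Apply Bayes' theorem for P(D|+)
P(D|+) = P(+|D)P(D) / P(+)
       = 0.05277700 / 0.11326401
       = 0.4660


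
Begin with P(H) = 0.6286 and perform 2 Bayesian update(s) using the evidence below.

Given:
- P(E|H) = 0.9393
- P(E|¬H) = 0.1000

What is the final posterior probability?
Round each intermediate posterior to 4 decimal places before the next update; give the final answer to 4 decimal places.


Sequential Bayesian updating:

Initial prior: P(H) = 0.6286

Update 1:
  P(E) = 0.9393 × 0.6286 + 0.1000 × 0.3714 = 0.59044398 + 0.03714000 = 0.62758398
  P(H|E) = 0.59044398 / 0.62758398 = 0.9408

Update 2:
  P(E) = 0.9393 × 0.9408 + 0.1000 × 0.0592 = 0.88369344 + 0.00592000 = 0.88961344
  P(H|E) = 0.88369344 / 0.88961344 = 0.9933

Final posterior: 0.9933


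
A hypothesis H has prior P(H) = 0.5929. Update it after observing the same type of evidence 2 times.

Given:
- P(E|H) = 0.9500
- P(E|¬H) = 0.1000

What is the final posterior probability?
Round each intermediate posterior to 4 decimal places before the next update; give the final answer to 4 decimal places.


Sequential Bayesian updating:

Initial prior: P(H) = 0.5929

Update 1:
  P(E) = 0.9500 × 0.5929 + 0.1000 × 0.4071 = 0.56325500 + 0.04071000 = 0.60396500
  P(H|E) = 0.56325500 / 0.60396500 = 0.9326

Update 2:
  P(E) = 0.9500 × 0.9326 + 0.1000 × 0.0674 = 0.88597000 + 0.00674000 = 0.89271000
  P(H|E) = 0.88597000 / 0.89271000 = 0.9924

Final posterior: 0.9924


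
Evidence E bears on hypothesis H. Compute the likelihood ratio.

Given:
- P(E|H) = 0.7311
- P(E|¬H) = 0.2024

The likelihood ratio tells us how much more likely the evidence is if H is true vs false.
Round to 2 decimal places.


Likelihood Ratio (LR) = P(E|H) / P(E|¬H)

LR = 0.7311 / 0.2024
   = 3.61

The evidence is 3.61 times more likely if H is true than if H is false.
LR > 1, so observing E raises the odds in favor of H.


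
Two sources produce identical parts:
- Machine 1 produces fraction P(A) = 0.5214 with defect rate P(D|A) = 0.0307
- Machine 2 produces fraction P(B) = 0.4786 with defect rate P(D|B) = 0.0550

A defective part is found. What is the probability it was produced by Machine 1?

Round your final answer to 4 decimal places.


Let A = from Machine 1, D = defective

Given:
- P(A) = 0.5214, P(B) = 0.4786
- P(D|A) = 0.0307, P(D|B) = 0.0550

Step 1: Find P(D)
P(D) = P(D|A)P(A) + P(D|B)P(B)
     = 0.0307 × 0.5214 + 0.0550 × 0.4786
     = 0.01600698 + 0.02632300
     = 0.04232998

Step 2: Apply Bayes' theorem
P(A|D) = P(D|A)P(A) / P(D)
       = 0.01600698 / 0.04232998
       = 0.3781


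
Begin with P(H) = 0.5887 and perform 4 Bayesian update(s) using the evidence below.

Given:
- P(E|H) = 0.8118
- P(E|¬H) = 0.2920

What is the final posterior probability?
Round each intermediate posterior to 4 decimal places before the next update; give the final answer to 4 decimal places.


Sequential Bayesian updating:

Initial prior: P(H) = 0.5887

Update 1:
  P(E) = 0.8118 × 0.5887 + 0.2920 × 0.4113 = 0.47790666 + 0.12009960 = 0.59800626
  P(H|E) = 0.47790666 / 0.59800626 = 0.7992

Update 2:
  P(E) = 0.8118 × 0.7992 + 0.2920 × 0.2008 = 0.64879056 + 0.05863360 = 0.70742416
  P(H|E) = 0.64879056 / 0.70742416 = 0.9171

Update 3:
  P(E) = 0.8118 × 0.9171 + 0.2920 × 0.0829 = 0.74450178 + 0.02420680 = 0.76870858
  P(H|E) = 0.74450178 / 0.76870858 = 0.9685

Update 4:
  P(E) = 0.8118 × 0.9685 + 0.2920 × 0.0315 = 0.78622830 + 0.00919800 = 0.79542630
  P(H|E) = 0.78622830 / 0.79542630 = 0.9884

Final posterior: 0.9884


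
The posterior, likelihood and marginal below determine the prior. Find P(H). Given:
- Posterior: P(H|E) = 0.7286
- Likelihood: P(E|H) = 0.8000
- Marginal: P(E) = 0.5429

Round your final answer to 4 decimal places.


From Bayes' theorem: P(H|E) = P(E|H) × P(H) / P(E)

Rearranging for P(H):
P(H) = P(H|E) × P(E) / P(E|H)
     = 0.7286 × 0.5429 / 0.8000
     = 0.39555694 / 0.8000
     = 0.4944


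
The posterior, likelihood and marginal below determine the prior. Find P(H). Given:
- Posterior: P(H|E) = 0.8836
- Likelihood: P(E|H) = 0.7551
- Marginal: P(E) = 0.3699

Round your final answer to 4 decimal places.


From Bayes' theorem: P(H|E) = P(E|H) × P(H) / P(E)

Rearranging for P(H):
P(H) = P(H|E) × P(E) / P(E|H)
     = 0.8836 × 0.3699 / 0.7551
     = 0.32684364 / 0.7551
     = 0.4328
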